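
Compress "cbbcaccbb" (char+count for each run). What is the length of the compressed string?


Input: cbbcaccbb
Runs:
  'c' x 1 => "c1"
  'b' x 2 => "b2"
  'c' x 1 => "c1"
  'a' x 1 => "a1"
  'c' x 2 => "c2"
  'b' x 2 => "b2"
Compressed: "c1b2c1a1c2b2"
Compressed length: 12

12


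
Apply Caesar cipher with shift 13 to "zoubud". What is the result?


Caesar cipher: shift "zoubud" by 13
  'z' (pos 25) + 13 = pos 12 = 'm'
  'o' (pos 14) + 13 = pos 1 = 'b'
  'u' (pos 20) + 13 = pos 7 = 'h'
  'b' (pos 1) + 13 = pos 14 = 'o'
  'u' (pos 20) + 13 = pos 7 = 'h'
  'd' (pos 3) + 13 = pos 16 = 'q'
Result: mbhohq

mbhohq


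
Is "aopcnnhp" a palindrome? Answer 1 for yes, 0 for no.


Input: aopcnnhp
Reversed: phnncpoa
  Compare pos 0 ('a') with pos 7 ('p'): MISMATCH
  Compare pos 1 ('o') with pos 6 ('h'): MISMATCH
  Compare pos 2 ('p') with pos 5 ('n'): MISMATCH
  Compare pos 3 ('c') with pos 4 ('n'): MISMATCH
Result: not a palindrome

0


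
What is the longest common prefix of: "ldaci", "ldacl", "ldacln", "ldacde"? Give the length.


Words: ldaci, ldacl, ldacln, ldacde
  Position 0: all 'l' => match
  Position 1: all 'd' => match
  Position 2: all 'a' => match
  Position 3: all 'c' => match
  Position 4: ('i', 'l', 'l', 'd') => mismatch, stop
LCP = "ldac" (length 4)

4


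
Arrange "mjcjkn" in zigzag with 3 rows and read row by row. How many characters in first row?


Zigzag "mjcjkn" into 3 rows:
Placing characters:
  'm' => row 0
  'j' => row 1
  'c' => row 2
  'j' => row 1
  'k' => row 0
  'n' => row 1
Rows:
  Row 0: "mk"
  Row 1: "jjn"
  Row 2: "c"
First row length: 2

2


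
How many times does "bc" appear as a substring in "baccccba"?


Searching for "bc" in "baccccba"
Scanning each position:
  Position 0: "ba" => no
  Position 1: "ac" => no
  Position 2: "cc" => no
  Position 3: "cc" => no
  Position 4: "cc" => no
  Position 5: "cb" => no
  Position 6: "ba" => no
Total occurrences: 0

0


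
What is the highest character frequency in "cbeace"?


Input: cbeace
Character counts:
  'a': 1
  'b': 1
  'c': 2
  'e': 2
Maximum frequency: 2

2


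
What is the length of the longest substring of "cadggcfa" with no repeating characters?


Input: "cadggcfa"
Sliding window (track last position of each char):
  Position 0 ('c'): window [0,0] length 1 -- new best
  Position 1 ('a'): window [0,1] length 2 -- new best
  Position 2 ('d'): window [0,2] length 3 -- new best
  Position 3 ('g'): window [0,3] length 4 -- new best
  Position 4 ('g'): repeat (last at 3), move window start to 4
  Position 4 ('g'): window [4,4] length 1
  Position 5 ('c'): window [4,5] length 2
  Position 6 ('f'): window [4,6] length 3
  Position 7 ('a'): window [4,7] length 4
Longest substring with no repeats: "cadg" with length 4

4


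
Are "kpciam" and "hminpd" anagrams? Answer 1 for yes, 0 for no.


Strings: "kpciam", "hminpd"
Sorted first:  acikmp
Sorted second: dhimnp
Differ at position 0: 'a' vs 'd' => not anagrams

0


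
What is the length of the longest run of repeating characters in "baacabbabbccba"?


Input: "baacabbabbccba"
Scanning for longest run:
  Position 1 ('a'): new char, reset run to 1
  Position 2 ('a'): continues run of 'a', length=2
  Position 3 ('c'): new char, reset run to 1
  Position 4 ('a'): new char, reset run to 1
  Position 5 ('b'): new char, reset run to 1
  Position 6 ('b'): continues run of 'b', length=2
  Position 7 ('a'): new char, reset run to 1
  Position 8 ('b'): new char, reset run to 1
  Position 9 ('b'): continues run of 'b', length=2
  Position 10 ('c'): new char, reset run to 1
  Position 11 ('c'): continues run of 'c', length=2
  Position 12 ('b'): new char, reset run to 1
  Position 13 ('a'): new char, reset run to 1
Longest run: 'a' with length 2

2


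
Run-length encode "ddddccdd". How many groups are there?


Input: ddddccdd
Scanning for consecutive runs:
  Group 1: 'd' x 4 (positions 0-3)
  Group 2: 'c' x 2 (positions 4-5)
  Group 3: 'd' x 2 (positions 6-7)
Total groups: 3

3


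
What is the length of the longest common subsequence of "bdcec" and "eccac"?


LCS of "bdcec" and "eccac"
DP table:
           e    c    c    a    c
      0    0    0    0    0    0
  b   0    0    0    0    0    0
  d   0    0    0    0    0    0
  c   0    0    1    1    1    1
  e   0    1    1    1    1    1
  c   0    1    2    2    2    2
LCS length = dp[5][5] = 2

2


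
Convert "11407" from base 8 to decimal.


Input: "11407" in base 8
Positional expansion:
  Digit '1' (value 1) x 8^4 = 4096
  Digit '1' (value 1) x 8^3 = 512
  Digit '4' (value 4) x 8^2 = 256
  Digit '0' (value 0) x 8^1 = 0
  Digit '7' (value 7) x 8^0 = 7
Sum = 4871

4871


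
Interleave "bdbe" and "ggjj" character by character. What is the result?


Interleaving "bdbe" and "ggjj":
  Position 0: 'b' from first, 'g' from second => "bg"
  Position 1: 'd' from first, 'g' from second => "dg"
  Position 2: 'b' from first, 'j' from second => "bj"
  Position 3: 'e' from first, 'j' from second => "ej"
Result: bgdgbjej

bgdgbjej


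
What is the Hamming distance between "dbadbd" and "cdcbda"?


Comparing "dbadbd" and "cdcbda" position by position:
  Position 0: 'd' vs 'c' => differ
  Position 1: 'b' vs 'd' => differ
  Position 2: 'a' vs 'c' => differ
  Position 3: 'd' vs 'b' => differ
  Position 4: 'b' vs 'd' => differ
  Position 5: 'd' vs 'a' => differ
Total differences (Hamming distance): 6

6


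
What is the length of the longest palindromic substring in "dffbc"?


Input: "dffbc"
Checking substrings for palindromes:
  [1:3] "ff" (len 2) => palindrome
Longest palindromic substring: "ff" with length 2

2


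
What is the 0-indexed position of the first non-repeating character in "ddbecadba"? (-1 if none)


Input: ddbecadba
Character frequencies:
  'a': 2
  'b': 2
  'c': 1
  'd': 3
  'e': 1
Scanning left to right for freq == 1:
  Position 0 ('d'): freq=3, skip
  Position 1 ('d'): freq=3, skip
  Position 2 ('b'): freq=2, skip
  Position 3 ('e'): unique! => answer = 3

3


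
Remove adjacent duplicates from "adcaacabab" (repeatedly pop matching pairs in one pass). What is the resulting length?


Input: adcaacabab
Stack-based adjacent duplicate removal:
  Read 'a': push. Stack: a
  Read 'd': push. Stack: ad
  Read 'c': push. Stack: adc
  Read 'a': push. Stack: adca
  Read 'a': matches stack top 'a' => pop. Stack: adc
  Read 'c': matches stack top 'c' => pop. Stack: ad
  Read 'a': push. Stack: ada
  Read 'b': push. Stack: adab
  Read 'a': push. Stack: adaba
  Read 'b': push. Stack: adabab
Final stack: "adabab" (length 6)

6


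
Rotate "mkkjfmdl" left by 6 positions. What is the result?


Input: "mkkjfmdl", rotate left by 6
First 6 characters: "mkkjfm"
Remaining characters: "dl"
Concatenate remaining + first: "dl" + "mkkjfm" = "dlmkkjfm"

dlmkkjfm


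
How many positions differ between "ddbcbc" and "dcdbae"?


Comparing "ddbcbc" and "dcdbae" position by position:
  Position 0: 'd' vs 'd' => same
  Position 1: 'd' vs 'c' => DIFFER
  Position 2: 'b' vs 'd' => DIFFER
  Position 3: 'c' vs 'b' => DIFFER
  Position 4: 'b' vs 'a' => DIFFER
  Position 5: 'c' vs 'e' => DIFFER
Positions that differ: 5

5


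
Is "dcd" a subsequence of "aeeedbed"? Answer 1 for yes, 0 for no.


Check if "dcd" is a subsequence of "aeeedbed"
Greedy scan:
  Position 0 ('a'): no match needed
  Position 1 ('e'): no match needed
  Position 2 ('e'): no match needed
  Position 3 ('e'): no match needed
  Position 4 ('d'): matches sub[0] = 'd'
  Position 5 ('b'): no match needed
  Position 6 ('e'): no match needed
  Position 7 ('d'): no match needed
Only matched 1/3 characters => not a subsequence

0


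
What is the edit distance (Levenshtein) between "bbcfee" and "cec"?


Computing edit distance: "bbcfee" -> "cec"
DP table:
           c    e    c
      0    1    2    3
  b   1    1    2    3
  b   2    2    2    3
  c   3    2    3    2
  f   4    3    3    3
  e   5    4    3    4
  e   6    5    4    4
Edit distance = dp[6][3] = 4

4


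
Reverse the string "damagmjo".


Input: damagmjo
Reading characters right to left:
  Position 7: 'o'
  Position 6: 'j'
  Position 5: 'm'
  Position 4: 'g'
  Position 3: 'a'
  Position 2: 'm'
  Position 1: 'a'
  Position 0: 'd'
Reversed: ojmgamad

ojmgamad


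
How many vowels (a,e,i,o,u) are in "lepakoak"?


Input: lepakoak
Checking each character:
  'l' at position 0: consonant
  'e' at position 1: vowel (running total: 1)
  'p' at position 2: consonant
  'a' at position 3: vowel (running total: 2)
  'k' at position 4: consonant
  'o' at position 5: vowel (running total: 3)
  'a' at position 6: vowel (running total: 4)
  'k' at position 7: consonant
Total vowels: 4

4


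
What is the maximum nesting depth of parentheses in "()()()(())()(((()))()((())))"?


Input: "()()()(())()(((()))()((())))"
Tracking depth:
  Position 0 '(': depth becomes 1
  Position 1 ')': depth becomes 0
  Position 2 '(': depth becomes 1
  Position 3 ')': depth becomes 0
  Position 4 '(': depth becomes 1
  Position 5 ')': depth becomes 0
  Position 6 '(': depth becomes 1
  Position 7 '(': depth becomes 2
  Position 8 ')': depth becomes 1
  Position 9 ')': depth becomes 0
  Position 10 '(': depth becomes 1
  Position 11 ')': depth becomes 0
  Position 12 '(': depth becomes 1
  Position 13 '(': depth becomes 2
  Position 14 '(': depth becomes 3
  Position 15 '(': depth becomes 4
  Position 16 ')': depth becomes 3
  Position 17 ')': depth becomes 2
  Position 18 ')': depth becomes 1
  Position 19 '(': depth becomes 2
  Position 20 ')': depth becomes 1
  Position 21 '(': depth becomes 2
  Position 22 '(': depth becomes 3
  Position 23 '(': depth becomes 4
  Position 24 ')': depth becomes 3
  Position 25 ')': depth becomes 2
  Position 26 ')': depth becomes 1
  Position 27 ')': depth becomes 0
Maximum depth reached: 4

4


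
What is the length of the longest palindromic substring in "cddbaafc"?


Input: "cddbaafc"
Checking substrings for palindromes:
  [1:3] "dd" (len 2) => palindrome
  [4:6] "aa" (len 2) => palindrome
Longest palindromic substring: "dd" with length 2

2


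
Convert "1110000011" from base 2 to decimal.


Input: "1110000011" in base 2
Positional expansion:
  Digit '1' (value 1) x 2^9 = 512
  Digit '1' (value 1) x 2^8 = 256
  Digit '1' (value 1) x 2^7 = 128
  Digit '0' (value 0) x 2^6 = 0
  Digit '0' (value 0) x 2^5 = 0
  Digit '0' (value 0) x 2^4 = 0
  Digit '0' (value 0) x 2^3 = 0
  Digit '0' (value 0) x 2^2 = 0
  Digit '1' (value 1) x 2^1 = 2
  Digit '1' (value 1) x 2^0 = 1
Sum = 899

899


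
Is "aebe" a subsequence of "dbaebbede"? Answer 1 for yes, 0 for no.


Check if "aebe" is a subsequence of "dbaebbede"
Greedy scan:
  Position 0 ('d'): no match needed
  Position 1 ('b'): no match needed
  Position 2 ('a'): matches sub[0] = 'a'
  Position 3 ('e'): matches sub[1] = 'e'
  Position 4 ('b'): matches sub[2] = 'b'
  Position 5 ('b'): no match needed
  Position 6 ('e'): matches sub[3] = 'e'
  Position 7 ('d'): no match needed
  Position 8 ('e'): no match needed
All 4 characters matched => is a subsequence

1


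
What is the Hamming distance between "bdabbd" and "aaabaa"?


Comparing "bdabbd" and "aaabaa" position by position:
  Position 0: 'b' vs 'a' => differ
  Position 1: 'd' vs 'a' => differ
  Position 2: 'a' vs 'a' => same
  Position 3: 'b' vs 'b' => same
  Position 4: 'b' vs 'a' => differ
  Position 5: 'd' vs 'a' => differ
Total differences (Hamming distance): 4

4


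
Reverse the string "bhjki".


Input: bhjki
Reading characters right to left:
  Position 4: 'i'
  Position 3: 'k'
  Position 2: 'j'
  Position 1: 'h'
  Position 0: 'b'
Reversed: ikjhb

ikjhb


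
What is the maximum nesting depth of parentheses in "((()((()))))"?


Input: "((()((()))))"
Tracking depth:
  Position 0 '(': depth becomes 1
  Position 1 '(': depth becomes 2
  Position 2 '(': depth becomes 3
  Position 3 ')': depth becomes 2
  Position 4 '(': depth becomes 3
  Position 5 '(': depth becomes 4
  Position 6 '(': depth becomes 5
  Position 7 ')': depth becomes 4
  Position 8 ')': depth becomes 3
  Position 9 ')': depth becomes 2
  Position 10 ')': depth becomes 1
  Position 11 ')': depth becomes 0
Maximum depth reached: 5

5


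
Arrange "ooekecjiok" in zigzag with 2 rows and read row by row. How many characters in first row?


Zigzag "ooekecjiok" into 2 rows:
Placing characters:
  'o' => row 0
  'o' => row 1
  'e' => row 0
  'k' => row 1
  'e' => row 0
  'c' => row 1
  'j' => row 0
  'i' => row 1
  'o' => row 0
  'k' => row 1
Rows:
  Row 0: "oeejo"
  Row 1: "okcik"
First row length: 5

5


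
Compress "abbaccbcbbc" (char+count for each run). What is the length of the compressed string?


Input: abbaccbcbbc
Runs:
  'a' x 1 => "a1"
  'b' x 2 => "b2"
  'a' x 1 => "a1"
  'c' x 2 => "c2"
  'b' x 1 => "b1"
  'c' x 1 => "c1"
  'b' x 2 => "b2"
  'c' x 1 => "c1"
Compressed: "a1b2a1c2b1c1b2c1"
Compressed length: 16

16


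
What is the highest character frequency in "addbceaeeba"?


Input: addbceaeeba
Character counts:
  'a': 3
  'b': 2
  'c': 1
  'd': 2
  'e': 3
Maximum frequency: 3

3


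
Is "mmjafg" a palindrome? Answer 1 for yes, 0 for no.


Input: mmjafg
Reversed: gfajmm
  Compare pos 0 ('m') with pos 5 ('g'): MISMATCH
  Compare pos 1 ('m') with pos 4 ('f'): MISMATCH
  Compare pos 2 ('j') with pos 3 ('a'): MISMATCH
Result: not a palindrome

0


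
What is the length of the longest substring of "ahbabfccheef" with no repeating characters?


Input: "ahbabfccheef"
Sliding window (track last position of each char):
  Position 0 ('a'): window [0,0] length 1 -- new best
  Position 1 ('h'): window [0,1] length 2 -- new best
  Position 2 ('b'): window [0,2] length 3 -- new best
  Position 3 ('a'): repeat (last at 0), move window start to 1
  Position 3 ('a'): window [1,3] length 3
  Position 4 ('b'): repeat (last at 2), move window start to 3
  Position 4 ('b'): window [3,4] length 2
  Position 5 ('f'): window [3,5] length 3
  Position 6 ('c'): window [3,6] length 4 -- new best
  Position 7 ('c'): repeat (last at 6), move window start to 7
  Position 7 ('c'): window [7,7] length 1
  Position 8 ('h'): window [7,8] length 2
  Position 9 ('e'): window [7,9] length 3
  Position 10 ('e'): repeat (last at 9), move window start to 10
  Position 10 ('e'): window [10,10] length 1
  Position 11 ('f'): window [10,11] length 2
Longest substring with no repeats: "abfc" with length 4

4


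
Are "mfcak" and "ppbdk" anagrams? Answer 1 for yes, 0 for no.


Strings: "mfcak", "ppbdk"
Sorted first:  acfkm
Sorted second: bdkpp
Differ at position 0: 'a' vs 'b' => not anagrams

0


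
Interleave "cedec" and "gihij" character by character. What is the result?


Interleaving "cedec" and "gihij":
  Position 0: 'c' from first, 'g' from second => "cg"
  Position 1: 'e' from first, 'i' from second => "ei"
  Position 2: 'd' from first, 'h' from second => "dh"
  Position 3: 'e' from first, 'i' from second => "ei"
  Position 4: 'c' from first, 'j' from second => "cj"
Result: cgeidheicj

cgeidheicj


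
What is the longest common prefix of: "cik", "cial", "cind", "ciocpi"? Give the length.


Words: cik, cial, cind, ciocpi
  Position 0: all 'c' => match
  Position 1: all 'i' => match
  Position 2: ('k', 'a', 'n', 'o') => mismatch, stop
LCP = "ci" (length 2)

2


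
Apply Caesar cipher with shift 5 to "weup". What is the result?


Caesar cipher: shift "weup" by 5
  'w' (pos 22) + 5 = pos 1 = 'b'
  'e' (pos 4) + 5 = pos 9 = 'j'
  'u' (pos 20) + 5 = pos 25 = 'z'
  'p' (pos 15) + 5 = pos 20 = 'u'
Result: bjzu

bjzu


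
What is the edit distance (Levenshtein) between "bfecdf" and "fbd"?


Computing edit distance: "bfecdf" -> "fbd"
DP table:
           f    b    d
      0    1    2    3
  b   1    1    1    2
  f   2    1    2    2
  e   3    2    2    3
  c   4    3    3    3
  d   5    4    4    3
  f   6    5    5    4
Edit distance = dp[6][3] = 4

4


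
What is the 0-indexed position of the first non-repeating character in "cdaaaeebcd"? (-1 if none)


Input: cdaaaeebcd
Character frequencies:
  'a': 3
  'b': 1
  'c': 2
  'd': 2
  'e': 2
Scanning left to right for freq == 1:
  Position 0 ('c'): freq=2, skip
  Position 1 ('d'): freq=2, skip
  Position 2 ('a'): freq=3, skip
  Position 3 ('a'): freq=3, skip
  Position 4 ('a'): freq=3, skip
  Position 5 ('e'): freq=2, skip
  Position 6 ('e'): freq=2, skip
  Position 7 ('b'): unique! => answer = 7

7


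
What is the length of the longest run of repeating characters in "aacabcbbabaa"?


Input: "aacabcbbabaa"
Scanning for longest run:
  Position 1 ('a'): continues run of 'a', length=2
  Position 2 ('c'): new char, reset run to 1
  Position 3 ('a'): new char, reset run to 1
  Position 4 ('b'): new char, reset run to 1
  Position 5 ('c'): new char, reset run to 1
  Position 6 ('b'): new char, reset run to 1
  Position 7 ('b'): continues run of 'b', length=2
  Position 8 ('a'): new char, reset run to 1
  Position 9 ('b'): new char, reset run to 1
  Position 10 ('a'): new char, reset run to 1
  Position 11 ('a'): continues run of 'a', length=2
Longest run: 'a' with length 2

2


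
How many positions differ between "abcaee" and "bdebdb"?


Comparing "abcaee" and "bdebdb" position by position:
  Position 0: 'a' vs 'b' => DIFFER
  Position 1: 'b' vs 'd' => DIFFER
  Position 2: 'c' vs 'e' => DIFFER
  Position 3: 'a' vs 'b' => DIFFER
  Position 4: 'e' vs 'd' => DIFFER
  Position 5: 'e' vs 'b' => DIFFER
Positions that differ: 6

6


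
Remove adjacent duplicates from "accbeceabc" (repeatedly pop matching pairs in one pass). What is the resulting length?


Input: accbeceabc
Stack-based adjacent duplicate removal:
  Read 'a': push. Stack: a
  Read 'c': push. Stack: ac
  Read 'c': matches stack top 'c' => pop. Stack: a
  Read 'b': push. Stack: ab
  Read 'e': push. Stack: abe
  Read 'c': push. Stack: abec
  Read 'e': push. Stack: abece
  Read 'a': push. Stack: abecea
  Read 'b': push. Stack: abeceab
  Read 'c': push. Stack: abeceabc
Final stack: "abeceabc" (length 8)

8


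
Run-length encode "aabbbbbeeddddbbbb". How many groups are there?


Input: aabbbbbeeddddbbbb
Scanning for consecutive runs:
  Group 1: 'a' x 2 (positions 0-1)
  Group 2: 'b' x 5 (positions 2-6)
  Group 3: 'e' x 2 (positions 7-8)
  Group 4: 'd' x 4 (positions 9-12)
  Group 5: 'b' x 4 (positions 13-16)
Total groups: 5

5


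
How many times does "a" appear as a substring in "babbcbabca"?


Searching for "a" in "babbcbabca"
Scanning each position:
  Position 0: "b" => no
  Position 1: "a" => MATCH
  Position 2: "b" => no
  Position 3: "b" => no
  Position 4: "c" => no
  Position 5: "b" => no
  Position 6: "a" => MATCH
  Position 7: "b" => no
  Position 8: "c" => no
  Position 9: "a" => MATCH
Total occurrences: 3

3


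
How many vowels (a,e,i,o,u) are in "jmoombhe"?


Input: jmoombhe
Checking each character:
  'j' at position 0: consonant
  'm' at position 1: consonant
  'o' at position 2: vowel (running total: 1)
  'o' at position 3: vowel (running total: 2)
  'm' at position 4: consonant
  'b' at position 5: consonant
  'h' at position 6: consonant
  'e' at position 7: vowel (running total: 3)
Total vowels: 3

3


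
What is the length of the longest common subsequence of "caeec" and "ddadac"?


LCS of "caeec" and "ddadac"
DP table:
           d    d    a    d    a    c
      0    0    0    0    0    0    0
  c   0    0    0    0    0    0    1
  a   0    0    0    1    1    1    1
  e   0    0    0    1    1    1    1
  e   0    0    0    1    1    1    1
  c   0    0    0    1    1    1    2
LCS length = dp[5][6] = 2

2


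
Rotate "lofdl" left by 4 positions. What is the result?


Input: "lofdl", rotate left by 4
First 4 characters: "lofd"
Remaining characters: "l"
Concatenate remaining + first: "l" + "lofd" = "llofd"

llofd


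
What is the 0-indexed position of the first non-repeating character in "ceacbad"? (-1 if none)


Input: ceacbad
Character frequencies:
  'a': 2
  'b': 1
  'c': 2
  'd': 1
  'e': 1
Scanning left to right for freq == 1:
  Position 0 ('c'): freq=2, skip
  Position 1 ('e'): unique! => answer = 1

1


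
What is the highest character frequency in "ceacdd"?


Input: ceacdd
Character counts:
  'a': 1
  'c': 2
  'd': 2
  'e': 1
Maximum frequency: 2

2


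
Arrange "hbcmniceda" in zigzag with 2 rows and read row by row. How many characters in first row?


Zigzag "hbcmniceda" into 2 rows:
Placing characters:
  'h' => row 0
  'b' => row 1
  'c' => row 0
  'm' => row 1
  'n' => row 0
  'i' => row 1
  'c' => row 0
  'e' => row 1
  'd' => row 0
  'a' => row 1
Rows:
  Row 0: "hcncd"
  Row 1: "bmiea"
First row length: 5

5


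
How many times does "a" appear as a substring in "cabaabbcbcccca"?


Searching for "a" in "cabaabbcbcccca"
Scanning each position:
  Position 0: "c" => no
  Position 1: "a" => MATCH
  Position 2: "b" => no
  Position 3: "a" => MATCH
  Position 4: "a" => MATCH
  Position 5: "b" => no
  Position 6: "b" => no
  Position 7: "c" => no
  Position 8: "b" => no
  Position 9: "c" => no
  Position 10: "c" => no
  Position 11: "c" => no
  Position 12: "c" => no
  Position 13: "a" => MATCH
Total occurrences: 4

4


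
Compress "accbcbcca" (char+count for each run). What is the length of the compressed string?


Input: accbcbcca
Runs:
  'a' x 1 => "a1"
  'c' x 2 => "c2"
  'b' x 1 => "b1"
  'c' x 1 => "c1"
  'b' x 1 => "b1"
  'c' x 2 => "c2"
  'a' x 1 => "a1"
Compressed: "a1c2b1c1b1c2a1"
Compressed length: 14

14


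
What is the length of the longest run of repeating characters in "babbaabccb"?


Input: "babbaabccb"
Scanning for longest run:
  Position 1 ('a'): new char, reset run to 1
  Position 2 ('b'): new char, reset run to 1
  Position 3 ('b'): continues run of 'b', length=2
  Position 4 ('a'): new char, reset run to 1
  Position 5 ('a'): continues run of 'a', length=2
  Position 6 ('b'): new char, reset run to 1
  Position 7 ('c'): new char, reset run to 1
  Position 8 ('c'): continues run of 'c', length=2
  Position 9 ('b'): new char, reset run to 1
Longest run: 'b' with length 2

2


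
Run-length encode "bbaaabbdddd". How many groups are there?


Input: bbaaabbdddd
Scanning for consecutive runs:
  Group 1: 'b' x 2 (positions 0-1)
  Group 2: 'a' x 3 (positions 2-4)
  Group 3: 'b' x 2 (positions 5-6)
  Group 4: 'd' x 4 (positions 7-10)
Total groups: 4

4


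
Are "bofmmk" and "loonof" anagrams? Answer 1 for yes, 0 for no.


Strings: "bofmmk", "loonof"
Sorted first:  bfkmmo
Sorted second: flnooo
Differ at position 0: 'b' vs 'f' => not anagrams

0


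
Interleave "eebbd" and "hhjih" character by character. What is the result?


Interleaving "eebbd" and "hhjih":
  Position 0: 'e' from first, 'h' from second => "eh"
  Position 1: 'e' from first, 'h' from second => "eh"
  Position 2: 'b' from first, 'j' from second => "bj"
  Position 3: 'b' from first, 'i' from second => "bi"
  Position 4: 'd' from first, 'h' from second => "dh"
Result: ehehbjbidh

ehehbjbidh


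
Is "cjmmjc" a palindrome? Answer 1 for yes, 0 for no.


Input: cjmmjc
Reversed: cjmmjc
  Compare pos 0 ('c') with pos 5 ('c'): match
  Compare pos 1 ('j') with pos 4 ('j'): match
  Compare pos 2 ('m') with pos 3 ('m'): match
Result: palindrome

1


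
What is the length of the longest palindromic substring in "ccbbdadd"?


Input: "ccbbdadd"
Checking substrings for palindromes:
  [4:7] "dad" (len 3) => palindrome
  [0:2] "cc" (len 2) => palindrome
  [2:4] "bb" (len 2) => palindrome
  [6:8] "dd" (len 2) => palindrome
Longest palindromic substring: "dad" with length 3

3


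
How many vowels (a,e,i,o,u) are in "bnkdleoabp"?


Input: bnkdleoabp
Checking each character:
  'b' at position 0: consonant
  'n' at position 1: consonant
  'k' at position 2: consonant
  'd' at position 3: consonant
  'l' at position 4: consonant
  'e' at position 5: vowel (running total: 1)
  'o' at position 6: vowel (running total: 2)
  'a' at position 7: vowel (running total: 3)
  'b' at position 8: consonant
  'p' at position 9: consonant
Total vowels: 3

3


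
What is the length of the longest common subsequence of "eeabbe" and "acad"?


LCS of "eeabbe" and "acad"
DP table:
           a    c    a    d
      0    0    0    0    0
  e   0    0    0    0    0
  e   0    0    0    0    0
  a   0    1    1    1    1
  b   0    1    1    1    1
  b   0    1    1    1    1
  e   0    1    1    1    1
LCS length = dp[6][4] = 1

1


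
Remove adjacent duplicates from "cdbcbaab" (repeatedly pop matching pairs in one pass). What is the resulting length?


Input: cdbcbaab
Stack-based adjacent duplicate removal:
  Read 'c': push. Stack: c
  Read 'd': push. Stack: cd
  Read 'b': push. Stack: cdb
  Read 'c': push. Stack: cdbc
  Read 'b': push. Stack: cdbcb
  Read 'a': push. Stack: cdbcba
  Read 'a': matches stack top 'a' => pop. Stack: cdbcb
  Read 'b': matches stack top 'b' => pop. Stack: cdbc
Final stack: "cdbc" (length 4)

4


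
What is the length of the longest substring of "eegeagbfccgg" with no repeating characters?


Input: "eegeagbfccgg"
Sliding window (track last position of each char):
  Position 0 ('e'): window [0,0] length 1 -- new best
  Position 1 ('e'): repeat (last at 0), move window start to 1
  Position 1 ('e'): window [1,1] length 1
  Position 2 ('g'): window [1,2] length 2 -- new best
  Position 3 ('e'): repeat (last at 1), move window start to 2
  Position 3 ('e'): window [2,3] length 2
  Position 4 ('a'): window [2,4] length 3 -- new best
  Position 5 ('g'): repeat (last at 2), move window start to 3
  Position 5 ('g'): window [3,5] length 3
  Position 6 ('b'): window [3,6] length 4 -- new best
  Position 7 ('f'): window [3,7] length 5 -- new best
  Position 8 ('c'): window [3,8] length 6 -- new best
  Position 9 ('c'): repeat (last at 8), move window start to 9
  Position 9 ('c'): window [9,9] length 1
  Position 10 ('g'): window [9,10] length 2
  Position 11 ('g'): repeat (last at 10), move window start to 11
  Position 11 ('g'): window [11,11] length 1
Longest substring with no repeats: "eagbfc" with length 6

6


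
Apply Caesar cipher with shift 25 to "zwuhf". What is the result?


Caesar cipher: shift "zwuhf" by 25
  'z' (pos 25) + 25 = pos 24 = 'y'
  'w' (pos 22) + 25 = pos 21 = 'v'
  'u' (pos 20) + 25 = pos 19 = 't'
  'h' (pos 7) + 25 = pos 6 = 'g'
  'f' (pos 5) + 25 = pos 4 = 'e'
Result: yvtge

yvtge


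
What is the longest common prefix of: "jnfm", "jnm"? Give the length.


Words: jnfm, jnm
  Position 0: all 'j' => match
  Position 1: all 'n' => match
  Position 2: ('f', 'm') => mismatch, stop
LCP = "jn" (length 2)

2


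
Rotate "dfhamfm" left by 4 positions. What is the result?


Input: "dfhamfm", rotate left by 4
First 4 characters: "dfha"
Remaining characters: "mfm"
Concatenate remaining + first: "mfm" + "dfha" = "mfmdfha"

mfmdfha


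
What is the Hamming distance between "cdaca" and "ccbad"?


Comparing "cdaca" and "ccbad" position by position:
  Position 0: 'c' vs 'c' => same
  Position 1: 'd' vs 'c' => differ
  Position 2: 'a' vs 'b' => differ
  Position 3: 'c' vs 'a' => differ
  Position 4: 'a' vs 'd' => differ
Total differences (Hamming distance): 4

4


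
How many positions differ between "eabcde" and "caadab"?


Comparing "eabcde" and "caadab" position by position:
  Position 0: 'e' vs 'c' => DIFFER
  Position 1: 'a' vs 'a' => same
  Position 2: 'b' vs 'a' => DIFFER
  Position 3: 'c' vs 'd' => DIFFER
  Position 4: 'd' vs 'a' => DIFFER
  Position 5: 'e' vs 'b' => DIFFER
Positions that differ: 5

5


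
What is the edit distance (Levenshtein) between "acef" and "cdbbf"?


Computing edit distance: "acef" -> "cdbbf"
DP table:
           c    d    b    b    f
      0    1    2    3    4    5
  a   1    1    2    3    4    5
  c   2    1    2    3    4    5
  e   3    2    2    3    4    5
  f   4    3    3    3    4    4
Edit distance = dp[4][5] = 4

4


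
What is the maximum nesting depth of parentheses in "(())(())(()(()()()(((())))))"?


Input: "(())(())(()(()()()(((())))))"
Tracking depth:
  Position 0 '(': depth becomes 1
  Position 1 '(': depth becomes 2
  Position 2 ')': depth becomes 1
  Position 3 ')': depth becomes 0
  Position 4 '(': depth becomes 1
  Position 5 '(': depth becomes 2
  Position 6 ')': depth becomes 1
  Position 7 ')': depth becomes 0
  Position 8 '(': depth becomes 1
  Position 9 '(': depth becomes 2
  Position 10 ')': depth becomes 1
  Position 11 '(': depth becomes 2
  Position 12 '(': depth becomes 3
  Position 13 ')': depth becomes 2
  Position 14 '(': depth becomes 3
  Position 15 ')': depth becomes 2
  Position 16 '(': depth becomes 3
  Position 17 ')': depth becomes 2
  Position 18 '(': depth becomes 3
  Position 19 '(': depth becomes 4
  Position 20 '(': depth becomes 5
  Position 21 '(': depth becomes 6
  Position 22 ')': depth becomes 5
  Position 23 ')': depth becomes 4
  Position 24 ')': depth becomes 3
  Position 25 ')': depth becomes 2
  Position 26 ')': depth becomes 1
  Position 27 ')': depth becomes 0
Maximum depth reached: 6

6


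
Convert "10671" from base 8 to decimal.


Input: "10671" in base 8
Positional expansion:
  Digit '1' (value 1) x 8^4 = 4096
  Digit '0' (value 0) x 8^3 = 0
  Digit '6' (value 6) x 8^2 = 384
  Digit '7' (value 7) x 8^1 = 56
  Digit '1' (value 1) x 8^0 = 1
Sum = 4537

4537


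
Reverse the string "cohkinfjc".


Input: cohkinfjc
Reading characters right to left:
  Position 8: 'c'
  Position 7: 'j'
  Position 6: 'f'
  Position 5: 'n'
  Position 4: 'i'
  Position 3: 'k'
  Position 2: 'h'
  Position 1: 'o'
  Position 0: 'c'
Reversed: cjfnikhoc

cjfnikhoc


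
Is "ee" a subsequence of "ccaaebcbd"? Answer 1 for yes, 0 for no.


Check if "ee" is a subsequence of "ccaaebcbd"
Greedy scan:
  Position 0 ('c'): no match needed
  Position 1 ('c'): no match needed
  Position 2 ('a'): no match needed
  Position 3 ('a'): no match needed
  Position 4 ('e'): matches sub[0] = 'e'
  Position 5 ('b'): no match needed
  Position 6 ('c'): no match needed
  Position 7 ('b'): no match needed
  Position 8 ('d'): no match needed
Only matched 1/2 characters => not a subsequence

0


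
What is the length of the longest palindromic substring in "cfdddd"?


Input: "cfdddd"
Checking substrings for palindromes:
  [2:6] "dddd" (len 4) => palindrome
  [2:5] "ddd" (len 3) => palindrome
  [3:6] "ddd" (len 3) => palindrome
  [2:4] "dd" (len 2) => palindrome
  [3:5] "dd" (len 2) => palindrome
  [4:6] "dd" (len 2) => palindrome
Longest palindromic substring: "dddd" with length 4

4


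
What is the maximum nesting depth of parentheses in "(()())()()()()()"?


Input: "(()())()()()()()"
Tracking depth:
  Position 0 '(': depth becomes 1
  Position 1 '(': depth becomes 2
  Position 2 ')': depth becomes 1
  Position 3 '(': depth becomes 2
  Position 4 ')': depth becomes 1
  Position 5 ')': depth becomes 0
  Position 6 '(': depth becomes 1
  Position 7 ')': depth becomes 0
  Position 8 '(': depth becomes 1
  Position 9 ')': depth becomes 0
  Position 10 '(': depth becomes 1
  Position 11 ')': depth becomes 0
  Position 12 '(': depth becomes 1
  Position 13 ')': depth becomes 0
  Position 14 '(': depth becomes 1
  Position 15 ')': depth becomes 0
Maximum depth reached: 2

2


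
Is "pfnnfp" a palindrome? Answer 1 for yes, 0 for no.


Input: pfnnfp
Reversed: pfnnfp
  Compare pos 0 ('p') with pos 5 ('p'): match
  Compare pos 1 ('f') with pos 4 ('f'): match
  Compare pos 2 ('n') with pos 3 ('n'): match
Result: palindrome

1


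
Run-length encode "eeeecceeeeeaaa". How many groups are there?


Input: eeeecceeeeeaaa
Scanning for consecutive runs:
  Group 1: 'e' x 4 (positions 0-3)
  Group 2: 'c' x 2 (positions 4-5)
  Group 3: 'e' x 5 (positions 6-10)
  Group 4: 'a' x 3 (positions 11-13)
Total groups: 4

4


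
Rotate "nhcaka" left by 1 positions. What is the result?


Input: "nhcaka", rotate left by 1
First 1 characters: "n"
Remaining characters: "hcaka"
Concatenate remaining + first: "hcaka" + "n" = "hcakan"

hcakan


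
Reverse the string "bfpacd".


Input: bfpacd
Reading characters right to left:
  Position 5: 'd'
  Position 4: 'c'
  Position 3: 'a'
  Position 2: 'p'
  Position 1: 'f'
  Position 0: 'b'
Reversed: dcapfb

dcapfb


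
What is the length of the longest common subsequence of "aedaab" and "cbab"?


LCS of "aedaab" and "cbab"
DP table:
           c    b    a    b
      0    0    0    0    0
  a   0    0    0    1    1
  e   0    0    0    1    1
  d   0    0    0    1    1
  a   0    0    0    1    1
  a   0    0    0    1    1
  b   0    0    1    1    2
LCS length = dp[6][4] = 2

2


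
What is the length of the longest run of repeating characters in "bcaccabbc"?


Input: "bcaccabbc"
Scanning for longest run:
  Position 1 ('c'): new char, reset run to 1
  Position 2 ('a'): new char, reset run to 1
  Position 3 ('c'): new char, reset run to 1
  Position 4 ('c'): continues run of 'c', length=2
  Position 5 ('a'): new char, reset run to 1
  Position 6 ('b'): new char, reset run to 1
  Position 7 ('b'): continues run of 'b', length=2
  Position 8 ('c'): new char, reset run to 1
Longest run: 'c' with length 2

2


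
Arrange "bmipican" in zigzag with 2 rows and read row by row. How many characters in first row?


Zigzag "bmipican" into 2 rows:
Placing characters:
  'b' => row 0
  'm' => row 1
  'i' => row 0
  'p' => row 1
  'i' => row 0
  'c' => row 1
  'a' => row 0
  'n' => row 1
Rows:
  Row 0: "biia"
  Row 1: "mpcn"
First row length: 4

4


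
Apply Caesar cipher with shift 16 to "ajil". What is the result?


Caesar cipher: shift "ajil" by 16
  'a' (pos 0) + 16 = pos 16 = 'q'
  'j' (pos 9) + 16 = pos 25 = 'z'
  'i' (pos 8) + 16 = pos 24 = 'y'
  'l' (pos 11) + 16 = pos 1 = 'b'
Result: qzyb

qzyb


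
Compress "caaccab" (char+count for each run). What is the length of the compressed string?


Input: caaccab
Runs:
  'c' x 1 => "c1"
  'a' x 2 => "a2"
  'c' x 2 => "c2"
  'a' x 1 => "a1"
  'b' x 1 => "b1"
Compressed: "c1a2c2a1b1"
Compressed length: 10

10


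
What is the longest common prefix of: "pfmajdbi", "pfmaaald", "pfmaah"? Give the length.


Words: pfmajdbi, pfmaaald, pfmaah
  Position 0: all 'p' => match
  Position 1: all 'f' => match
  Position 2: all 'm' => match
  Position 3: all 'a' => match
  Position 4: ('j', 'a', 'a') => mismatch, stop
LCP = "pfma" (length 4)

4


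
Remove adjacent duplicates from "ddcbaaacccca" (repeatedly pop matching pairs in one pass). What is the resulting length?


Input: ddcbaaacccca
Stack-based adjacent duplicate removal:
  Read 'd': push. Stack: d
  Read 'd': matches stack top 'd' => pop. Stack: (empty)
  Read 'c': push. Stack: c
  Read 'b': push. Stack: cb
  Read 'a': push. Stack: cba
  Read 'a': matches stack top 'a' => pop. Stack: cb
  Read 'a': push. Stack: cba
  Read 'c': push. Stack: cbac
  Read 'c': matches stack top 'c' => pop. Stack: cba
  Read 'c': push. Stack: cbac
  Read 'c': matches stack top 'c' => pop. Stack: cba
  Read 'a': matches stack top 'a' => pop. Stack: cb
Final stack: "cb" (length 2)

2


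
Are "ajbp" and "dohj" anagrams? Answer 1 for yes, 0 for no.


Strings: "ajbp", "dohj"
Sorted first:  abjp
Sorted second: dhjo
Differ at position 0: 'a' vs 'd' => not anagrams

0


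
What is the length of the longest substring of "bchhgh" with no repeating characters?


Input: "bchhgh"
Sliding window (track last position of each char):
  Position 0 ('b'): window [0,0] length 1 -- new best
  Position 1 ('c'): window [0,1] length 2 -- new best
  Position 2 ('h'): window [0,2] length 3 -- new best
  Position 3 ('h'): repeat (last at 2), move window start to 3
  Position 3 ('h'): window [3,3] length 1
  Position 4 ('g'): window [3,4] length 2
  Position 5 ('h'): repeat (last at 3), move window start to 4
  Position 5 ('h'): window [4,5] length 2
Longest substring with no repeats: "bch" with length 3

3


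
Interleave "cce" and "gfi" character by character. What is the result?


Interleaving "cce" and "gfi":
  Position 0: 'c' from first, 'g' from second => "cg"
  Position 1: 'c' from first, 'f' from second => "cf"
  Position 2: 'e' from first, 'i' from second => "ei"
Result: cgcfei

cgcfei


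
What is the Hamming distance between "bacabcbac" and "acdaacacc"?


Comparing "bacabcbac" and "acdaacacc" position by position:
  Position 0: 'b' vs 'a' => differ
  Position 1: 'a' vs 'c' => differ
  Position 2: 'c' vs 'd' => differ
  Position 3: 'a' vs 'a' => same
  Position 4: 'b' vs 'a' => differ
  Position 5: 'c' vs 'c' => same
  Position 6: 'b' vs 'a' => differ
  Position 7: 'a' vs 'c' => differ
  Position 8: 'c' vs 'c' => same
Total differences (Hamming distance): 6

6


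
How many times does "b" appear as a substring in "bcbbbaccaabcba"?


Searching for "b" in "bcbbbaccaabcba"
Scanning each position:
  Position 0: "b" => MATCH
  Position 1: "c" => no
  Position 2: "b" => MATCH
  Position 3: "b" => MATCH
  Position 4: "b" => MATCH
  Position 5: "a" => no
  Position 6: "c" => no
  Position 7: "c" => no
  Position 8: "a" => no
  Position 9: "a" => no
  Position 10: "b" => MATCH
  Position 11: "c" => no
  Position 12: "b" => MATCH
  Position 13: "a" => no
Total occurrences: 6

6


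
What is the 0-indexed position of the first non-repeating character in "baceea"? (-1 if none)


Input: baceea
Character frequencies:
  'a': 2
  'b': 1
  'c': 1
  'e': 2
Scanning left to right for freq == 1:
  Position 0 ('b'): unique! => answer = 0

0


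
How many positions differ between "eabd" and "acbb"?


Comparing "eabd" and "acbb" position by position:
  Position 0: 'e' vs 'a' => DIFFER
  Position 1: 'a' vs 'c' => DIFFER
  Position 2: 'b' vs 'b' => same
  Position 3: 'd' vs 'b' => DIFFER
Positions that differ: 3

3


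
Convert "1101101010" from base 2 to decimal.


Input: "1101101010" in base 2
Positional expansion:
  Digit '1' (value 1) x 2^9 = 512
  Digit '1' (value 1) x 2^8 = 256
  Digit '0' (value 0) x 2^7 = 0
  Digit '1' (value 1) x 2^6 = 64
  Digit '1' (value 1) x 2^5 = 32
  Digit '0' (value 0) x 2^4 = 0
  Digit '1' (value 1) x 2^3 = 8
  Digit '0' (value 0) x 2^2 = 0
  Digit '1' (value 1) x 2^1 = 2
  Digit '0' (value 0) x 2^0 = 0
Sum = 874

874


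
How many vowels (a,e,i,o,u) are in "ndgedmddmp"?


Input: ndgedmddmp
Checking each character:
  'n' at position 0: consonant
  'd' at position 1: consonant
  'g' at position 2: consonant
  'e' at position 3: vowel (running total: 1)
  'd' at position 4: consonant
  'm' at position 5: consonant
  'd' at position 6: consonant
  'd' at position 7: consonant
  'm' at position 8: consonant
  'p' at position 9: consonant
Total vowels: 1

1


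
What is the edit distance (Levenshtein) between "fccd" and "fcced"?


Computing edit distance: "fccd" -> "fcced"
DP table:
           f    c    c    e    d
      0    1    2    3    4    5
  f   1    0    1    2    3    4
  c   2    1    0    1    2    3
  c   3    2    1    0    1    2
  d   4    3    2    1    1    1
Edit distance = dp[4][5] = 1

1


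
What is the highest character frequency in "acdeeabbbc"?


Input: acdeeabbbc
Character counts:
  'a': 2
  'b': 3
  'c': 2
  'd': 1
  'e': 2
Maximum frequency: 3

3


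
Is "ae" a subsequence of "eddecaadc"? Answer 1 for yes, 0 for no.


Check if "ae" is a subsequence of "eddecaadc"
Greedy scan:
  Position 0 ('e'): no match needed
  Position 1 ('d'): no match needed
  Position 2 ('d'): no match needed
  Position 3 ('e'): no match needed
  Position 4 ('c'): no match needed
  Position 5 ('a'): matches sub[0] = 'a'
  Position 6 ('a'): no match needed
  Position 7 ('d'): no match needed
  Position 8 ('c'): no match needed
Only matched 1/2 characters => not a subsequence

0


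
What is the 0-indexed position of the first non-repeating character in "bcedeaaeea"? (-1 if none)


Input: bcedeaaeea
Character frequencies:
  'a': 3
  'b': 1
  'c': 1
  'd': 1
  'e': 4
Scanning left to right for freq == 1:
  Position 0 ('b'): unique! => answer = 0

0


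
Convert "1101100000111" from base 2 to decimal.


Input: "1101100000111" in base 2
Positional expansion:
  Digit '1' (value 1) x 2^12 = 4096
  Digit '1' (value 1) x 2^11 = 2048
  Digit '0' (value 0) x 2^10 = 0
  Digit '1' (value 1) x 2^9 = 512
  Digit '1' (value 1) x 2^8 = 256
  Digit '0' (value 0) x 2^7 = 0
  Digit '0' (value 0) x 2^6 = 0
  Digit '0' (value 0) x 2^5 = 0
  Digit '0' (value 0) x 2^4 = 0
  Digit '0' (value 0) x 2^3 = 0
  Digit '1' (value 1) x 2^2 = 4
  Digit '1' (value 1) x 2^1 = 2
  Digit '1' (value 1) x 2^0 = 1
Sum = 6919

6919
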